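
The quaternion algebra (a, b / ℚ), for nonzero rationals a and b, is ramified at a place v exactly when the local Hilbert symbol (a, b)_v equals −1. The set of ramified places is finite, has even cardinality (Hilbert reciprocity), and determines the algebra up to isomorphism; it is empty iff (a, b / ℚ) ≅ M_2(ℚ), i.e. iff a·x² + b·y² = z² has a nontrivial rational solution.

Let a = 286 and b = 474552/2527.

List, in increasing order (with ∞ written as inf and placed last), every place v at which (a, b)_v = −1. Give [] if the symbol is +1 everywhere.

[7, 11]

Mod squares: a ≡ 286, b ≡ 546. Check v ∈ {∞, 2, 3, 7, 11, 13, 19}.
v=13: a=13^1·(≡9), b=13^3·(≡12) mod 13; (9|13)=+1, (12|13)=+1; (−1)^{1·3·6}·(+1)^3·(+1)^1 = +1.
v=11: a=11^1·(≡4), b=11^0·(≡7) mod 11; (4|11)=+1, (7|11)=-1; (−1)^{1·0·5}·(+1)^0·(-1)^1 = -1.
v=∞: 286 > 0 and 546 > 0  ⇒  (a,b)_∞ = +1.
v=3: a=3^0·(≡1), b=3^3·(≡2) mod 3; (1|3)=+1, (2|3)=-1; (−1)^{0·3·1}·(+1)^3·(-1)^0 = +1.
v=19: a=19^0·(≡1), b=19^-2·(≡12) mod 19; (1|19)=+1, (12|19)=-1; (−1)^{0·-2·9}·(+1)^-2·(-1)^0 = +1.
v=7: a=7^0·(≡6), b=7^-1·(≡2) mod 7; (6|7)=-1, (2|7)=+1; (−1)^{0·-1·3}·(-1)^-1·(+1)^0 = -1.
v=2: v_2(a)=1, v_2(b)=3; units ≡ 7, 1 (mod 8); ε·ε+αω+βω = 1·0+1·0+3·0 ≡ 0  ⇒  (a,b)_2 = +1.
|Ram(286, 546)| = 2, even; anisotropic at {7, 11}.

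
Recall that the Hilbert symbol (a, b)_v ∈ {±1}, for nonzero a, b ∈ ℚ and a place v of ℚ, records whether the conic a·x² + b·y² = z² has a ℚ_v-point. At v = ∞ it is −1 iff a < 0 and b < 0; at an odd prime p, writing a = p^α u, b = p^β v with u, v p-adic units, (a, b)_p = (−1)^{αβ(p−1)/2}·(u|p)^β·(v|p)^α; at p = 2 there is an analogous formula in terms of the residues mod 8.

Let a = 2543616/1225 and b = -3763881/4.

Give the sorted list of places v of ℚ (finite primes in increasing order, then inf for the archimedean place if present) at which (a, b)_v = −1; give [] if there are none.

(a, b) ≡ (69, -418209) mod (ℚ^×)²; places V = {2, 3, 5, 7, 11, 19, 23, 29, ∞}.
(a,b)_3: α=3, u≡2; β=3, v≡1 (mod 3); (2|3)=-1, (1|3)=+1; sign (−1)^1·-1^3·+1^3 = +1.
(a,b)_19: α=0, u≡18; β=1, v≡13 (mod 19); (18|19)=-1, (13|19)=-1; sign (−1)^0·-1^1·-1^0 = -1.
(a,b)_29: α=0, u≡12; β=1, v≡11 (mod 29); (12|29)=-1, (11|29)=-1; sign (−1)^0·-1^1·-1^0 = -1.
(a,b)_2: α=12, β=-2; u≡5, v≡7 (mod 8); ε(u)ε(v)=0·1, αω(v)=12·0, βω(u)=-2·1; sum ≡ 0  ⇒  +1.
(a,b)_11: α=0, u≡5; β=1, v≡7 (mod 11); (5|11)=+1, (7|11)=-1; sign (−1)^0·+1^1·-1^0 = +1.
(a,b)_∞: sgn(69)=+, sgn(-418209)=−, so +1.
(a,b)_5: α=-2, u≡4; β=0, v≡1 (mod 5); (4|5)=+1, (1|5)=+1; sign (−1)^0·+1^0·+1^-2 = +1.
(a,b)_7: α=-2, u≡3; β=0, v≡3 (mod 7); (3|7)=-1, (3|7)=-1; sign (−1)^0·-1^0·-1^-2 = +1.
(a,b)_23: α=1, u≡9; β=1, v≡11 (mod 23); (9|23)=+1, (11|23)=-1; sign (−1)^1·+1^1·-1^1 = +1.
|Ram(69, -418209)| = 2, even; anisotropic at {19, 29}.

[19, 29]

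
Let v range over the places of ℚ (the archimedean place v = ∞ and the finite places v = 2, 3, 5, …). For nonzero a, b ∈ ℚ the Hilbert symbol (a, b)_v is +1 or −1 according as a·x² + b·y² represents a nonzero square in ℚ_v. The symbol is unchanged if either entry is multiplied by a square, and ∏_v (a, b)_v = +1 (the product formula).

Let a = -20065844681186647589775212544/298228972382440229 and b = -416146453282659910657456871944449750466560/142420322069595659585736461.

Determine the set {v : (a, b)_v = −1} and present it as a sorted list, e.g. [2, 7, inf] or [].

[2, 7, 11, inf]

(a, b) ≡ (-221, -510510) mod (ℚ^×)²; places V = {2, 3, 5, 7, 11, 13, 17, 23, 41, 47, ∞}.
(a,b)_11: α=0, u≡7; β=1, v≡10 (mod 11); (7|11)=-1, (10|11)=-1; sign (−1)^0·-1^1·-1^0 = -1.
(a,b)_2: α=22, β=33; u≡3, v≡1 (mod 8); ε(u)ε(v)=1·0, αω(v)=22·0, βω(u)=33·1; sum ≡ 1  ⇒  -1.
(a,b)_47: α=4, u≡14; β=6, v≡25 (mod 47); (14|47)=+1, (25|47)=+1; sign (−1)^0·+1^6·+1^4 = +1.
(a,b)_∞: sgn(-221)=−, sgn(-510510)=−, so -1.
(a,b)_17: α=-1, u≡4; β=-1, v≡4 (mod 17); (4|17)=+1, (4|17)=+1; sign (−1)^0·+1^-1·+1^-1 = +1.
(a,b)_41: α=-8, u≡4; β=-12, v≡3 (mod 41); (4|41)=+1, (3|41)=-1; sign (−1)^0·+1^-12·-1^-8 = +1.
(a,b)_13: α=-3, u≡1; β=-5, v≡10 (mod 13); (1|13)=+1, (10|13)=+1; sign (−1)^0·+1^-5·+1^-3 = +1.
(a,b)_5: α=0, u≡4; β=1, v≡3 (mod 5); (4|5)=+1, (3|5)=-1; sign (−1)^0·+1^1·-1^0 = +1.
(a,b)_3: α=8, u≡1; β=13, v≡2 (mod 3); (1|3)=+1, (2|3)=-1; sign (−1)^0·+1^13·-1^8 = +1.
(a,b)_23: α=2, u≡16; β=2, v≡21 (mod 23); (16|23)=+1, (21|23)=-1; sign (−1)^0·+1^2·-1^2 = +1.
(a,b)_7: α=10, u≡6; β=13, v≡3 (mod 7); (6|7)=-1, (3|7)=-1; sign (−1)^0·-1^13·-1^10 = -1.
|Ram(-221, -510510)| = 4, even; anisotropic at {2, 7, 11, ∞}.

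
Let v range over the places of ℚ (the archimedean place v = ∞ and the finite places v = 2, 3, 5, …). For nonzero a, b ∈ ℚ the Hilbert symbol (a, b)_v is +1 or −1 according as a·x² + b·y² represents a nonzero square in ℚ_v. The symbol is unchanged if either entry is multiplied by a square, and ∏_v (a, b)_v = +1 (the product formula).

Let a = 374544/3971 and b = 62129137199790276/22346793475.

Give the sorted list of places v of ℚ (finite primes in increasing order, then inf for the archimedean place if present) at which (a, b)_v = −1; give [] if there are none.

[2, 3, 11, 17]

(a, b) ≡ (11, 10659) mod (ℚ^×)²; places V = {2, 3, 5, 7, 11, 17, 19, ∞}.
(a,b)_∞: sgn(11)=+, sgn(10659)=+, so +1.
(a,b)_2: α=4, β=2; u≡3, v≡3 (mod 8); ε(u)ε(v)=1·1, αω(v)=4·1, βω(u)=2·1; sum ≡ 1  ⇒  -1.
(a,b)_17: α=2, u≡14; β=9, v≡9 (mod 17); (14|17)=-1, (9|17)=+1; sign (−1)^0·-1^9·+1^2 = -1.
(a,b)_5: α=0, u≡4; β=-2, v≡4 (mod 5); (4|5)=+1, (4|5)=+1; sign (−1)^0·+1^-2·+1^0 = +1.
(a,b)_19: α=-2, u≡17; β=-7, v≡13 (mod 19); (17|19)=+1, (13|19)=-1; sign (−1)^0·+1^-7·-1^-2 = +1.
(a,b)_3: α=4, u≡2; β=5, v≡1 (mod 3); (2|3)=-1, (1|3)=+1; sign (−1)^0·-1^5·+1^4 = -1.
(a,b)_7: α=0, u≡1; β=2, v≡3 (mod 7); (1|7)=+1, (3|7)=-1; sign (−1)^0·+1^2·-1^0 = +1.
(a,b)_11: α=-1, u≡3; β=1, v≡3 (mod 11); (3|11)=+1, (3|11)=+1; sign (−1)^1·+1^1·+1^-1 = -1.
Ram(11, 10659) = {2, 3, 11, 17}; no ℚ_2-point on the conic.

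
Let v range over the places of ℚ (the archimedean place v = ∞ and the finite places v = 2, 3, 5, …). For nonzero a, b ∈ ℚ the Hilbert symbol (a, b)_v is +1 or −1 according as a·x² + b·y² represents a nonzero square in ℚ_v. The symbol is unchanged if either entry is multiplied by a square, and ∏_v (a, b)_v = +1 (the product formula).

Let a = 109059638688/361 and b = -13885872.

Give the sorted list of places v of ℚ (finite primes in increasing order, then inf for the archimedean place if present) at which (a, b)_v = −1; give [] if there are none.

[2, 11, 13, 17]

(a, b) ≡ (442, -3003) mod (ℚ^×)²; places V = {2, 3, 7, 11, 13, 17, 19, ∞}.
(a,b)_17: α=3, u≡13; β=2, v≡11 (mod 17); (13|17)=+1, (11|17)=-1; sign (−1)^0·+1^2·-1^3 = -1.
(a,b)_19: α=-2, u≡11; β=0, v≡12 (mod 19); (11|19)=+1, (12|19)=-1; sign (−1)^0·+1^0·-1^-2 = +1.
(a,b)_13: α=1, u≡5; β=1, v≡1 (mod 13); (5|13)=-1, (1|13)=+1; sign (−1)^0·-1^1·+1^1 = -1.
(a,b)_2: α=5, β=4; u≡5, v≡5 (mod 8); ε(u)ε(v)=0·0, αω(v)=5·1, βω(u)=4·1; sum ≡ 1  ⇒  -1.
(a,b)_11: α=2, u≡7; β=1, v≡8 (mod 11); (7|11)=-1, (8|11)=-1; sign (−1)^0·-1^1·-1^2 = -1.
(a,b)_3: α=2, u≡1; β=1, v≡1 (mod 3); (1|3)=+1, (1|3)=+1; sign (−1)^0·+1^1·+1^2 = +1.
(a,b)_∞: sgn(442)=+, sgn(-3003)=−, so +1.
(a,b)_7: α=2, u≡4; β=1, v≡6 (mod 7); (4|7)=+1, (6|7)=-1; sign (−1)^0·+1^1·-1^2 = +1.
Ram(442, -3003) = {2, 11, 13, 17}; no ℚ_2-point on the conic.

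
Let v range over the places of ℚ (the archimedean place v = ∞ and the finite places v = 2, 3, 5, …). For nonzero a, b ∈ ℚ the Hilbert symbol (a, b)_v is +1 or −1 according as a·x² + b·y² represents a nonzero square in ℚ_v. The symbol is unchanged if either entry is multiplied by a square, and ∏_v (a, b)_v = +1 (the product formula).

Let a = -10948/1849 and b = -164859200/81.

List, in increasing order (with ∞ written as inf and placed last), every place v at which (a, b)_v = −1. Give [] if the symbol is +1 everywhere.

Mod squares: a ≡ -2737, b ≡ -103037. Check v ∈ {∞, 2, 3, 5, 7, 11, 17, 19, 23, 29, 43}.
v=43: a=43^-2·(≡17), b=43^0·(≡42) mod 43; (17|43)=+1, (42|43)=-1; (−1)^{-2·0·21}·(+1)^0·(-1)^-2 = +1.
v=19: a=19^0·(≡12), b=19^1·(≡5) mod 19; (12|19)=-1, (5|19)=+1; (−1)^{0·1·9}·(-1)^1·(+1)^0 = -1.
v=17: a=17^1·(≡8), b=17^1·(≡13) mod 17; (8|17)=+1, (13|17)=+1; (−1)^{1·1·8}·(+1)^1·(+1)^1 = +1.
v=2: v_2(a)=2, v_2(b)=6; units ≡ 7, 3 (mod 8); ε·ε+αω+βω = 1·1+2·1+6·0 ≡ 1  ⇒  (a,b)_2 = -1.
v=7: a=7^1·(≡4), b=7^0·(≡3) mod 7; (4|7)=+1, (3|7)=-1; (−1)^{1·0·3}·(+1)^0·(-1)^1 = -1.
v=5: a=5^0·(≡3), b=5^2·(≡2) mod 5; (3|5)=-1, (2|5)=-1; (−1)^{0·2·2}·(-1)^2·(-1)^0 = +1.
v=11: a=11^0·(≡8), b=11^1·(≡9) mod 11; (8|11)=-1, (9|11)=+1; (−1)^{0·1·5}·(-1)^1·(+1)^0 = -1.
v=29: a=29^0·(≡27), b=29^1·(≡27) mod 29; (27|29)=-1, (27|29)=-1; (−1)^{0·1·14}·(-1)^1·(-1)^0 = -1.
v=23: a=23^1·(≡11), b=23^0·(≡9) mod 23; (11|23)=-1, (9|23)=+1; (−1)^{1·0·11}·(-1)^0·(+1)^1 = +1.
v=∞: -2737 < 0 and -103037 < 0  ⇒  (a,b)_∞ = -1.
v=3: a=3^0·(≡2), b=3^-4·(≡1) mod 3; (2|3)=-1, (1|3)=+1; (−1)^{0·-4·1}·(-1)^-4·(+1)^0 = +1.
|Ram(-2737, -103037)| = 6, even; anisotropic at {2, 7, 11, 19, 29, ∞}.

[2, 7, 11, 19, 29, inf]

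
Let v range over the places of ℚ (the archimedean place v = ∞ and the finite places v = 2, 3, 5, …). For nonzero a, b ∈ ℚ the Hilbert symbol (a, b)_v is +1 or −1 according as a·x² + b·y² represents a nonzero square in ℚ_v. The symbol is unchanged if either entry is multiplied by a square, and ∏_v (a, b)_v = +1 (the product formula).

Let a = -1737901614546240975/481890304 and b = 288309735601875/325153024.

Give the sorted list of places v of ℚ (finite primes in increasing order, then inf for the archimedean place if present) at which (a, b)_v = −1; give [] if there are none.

[13, 19]

(a, b) ≡ (-4199, 323) mod (ℚ^×)²; places V = {2, 3, 5, 7, 13, 17, 19, 23, ∞}.
(a,b)_∞: sgn(-4199)=−, sgn(323)=+, so +1.
(a,b)_5: α=2, u≡4; β=4, v≡2 (mod 5); (4|5)=+1, (2|5)=-1; sign (−1)^0·+1^4·-1^2 = +1.
(a,b)_13: α=3, u≡2; β=2, v≡2 (mod 13); (2|13)=-1, (2|13)=-1; sign (−1)^0·-1^2·-1^3 = -1.
(a,b)_17: α=5, u≡4; β=3, v≡1 (mod 17); (4|17)=+1, (1|17)=+1; sign (−1)^0·+1^3·+1^5 = +1.
(a,b)_3: α=2, u≡1; β=4, v≡2 (mod 3); (1|3)=+1, (2|3)=-1; sign (−1)^0·+1^4·-1^2 = +1.
(a,b)_19: α=5, u≡11; β=3, v≡11 (mod 19); (11|19)=+1, (11|19)=+1; sign (−1)^1·+1^3·+1^5 = -1.
(a,b)_2: α=-12, β=-8; u≡1, v≡3 (mod 8); ε(u)ε(v)=0·1, αω(v)=-12·1, βω(u)=-8·0; sum ≡ 0  ⇒  +1.
(a,b)_7: α=-6, u≡1; β=-4, v≡4 (mod 7); (1|7)=+1, (4|7)=+1; sign (−1)^0·+1^-4·+1^-6 = +1.
(a,b)_23: α=0, u≡19; β=-2, v≡4 (mod 23); (19|23)=-1, (4|23)=+1; sign (−1)^0·-1^-2·+1^0 = +1.
Ram(-4199, 323) = {13, 19}; no ℚ_13-point on the conic.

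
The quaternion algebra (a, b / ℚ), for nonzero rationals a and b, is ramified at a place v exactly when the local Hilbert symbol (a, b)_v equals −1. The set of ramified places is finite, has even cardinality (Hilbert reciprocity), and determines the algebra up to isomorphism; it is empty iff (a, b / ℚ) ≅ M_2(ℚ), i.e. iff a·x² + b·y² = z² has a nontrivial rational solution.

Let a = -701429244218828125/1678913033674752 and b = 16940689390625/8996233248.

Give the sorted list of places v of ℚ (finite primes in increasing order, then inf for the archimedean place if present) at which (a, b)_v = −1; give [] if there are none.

Mod squares: a ≡ -379610, b ≡ 75922. Check v ∈ {∞, 2, 3, 5, 7, 11, 13, 17, 23, 29}.
v=23: a=23^-2·(≡22), b=23^-2·(≡5) mod 23; (22|23)=-1, (5|23)=-1; (−1)^{-2·-2·11}·(-1)^-2·(-1)^-2 = +1.
v=29: a=29^1·(≡26), b=29^1·(≡21) mod 29; (26|29)=-1, (21|29)=-1; (−1)^{1·1·14}·(-1)^1·(-1)^1 = +1.
v=17: a=17^1·(≡9), b=17^1·(≡12) mod 17; (9|17)=+1, (12|17)=-1; (−1)^{1·1·8}·(+1)^1·(-1)^1 = -1.
v=5: a=5^7·(≡2), b=5^6·(≡2) mod 5; (2|5)=-1, (2|5)=-1; (−1)^{7·6·2}·(-1)^6·(-1)^7 = -1.
v=7: a=7^3·(≡3), b=7^1·(≡6) mod 7; (3|7)=-1, (6|7)=-1; (−1)^{3·1·3}·(-1)^1·(-1)^3 = -1.
v=11: a=11^1·(≡6), b=11^1·(≡1) mod 11; (6|11)=-1, (1|11)=+1; (−1)^{1·1·5}·(-1)^1·(+1)^1 = +1.
v=∞: -379610 < 0 and 75922 > 0  ⇒  (a,b)_∞ = +1.
v=13: a=13^6·(≡10), b=13^4·(≡6) mod 13; (10|13)=+1, (6|13)=-1; (−1)^{6·4·6}·(+1)^4·(-1)^6 = +1.
v=2: v_2(a)=-13, v_2(b)=-5; units ≡ 3, 1 (mod 8); ε·ε+αω+βω = 1·0+-13·0+-5·1 ≡ 1  ⇒  (a,b)_2 = -1.
v=3: a=3^-18·(≡1), b=3^-12·(≡1) mod 3; (1|3)=+1, (1|3)=+1; (−1)^{-18·-12·1}·(+1)^-12·(+1)^-18 = +1.
Ram(-379610, 75922) = {2, 5, 7, 17}; no ℚ_2-point on the conic.

[2, 5, 7, 17]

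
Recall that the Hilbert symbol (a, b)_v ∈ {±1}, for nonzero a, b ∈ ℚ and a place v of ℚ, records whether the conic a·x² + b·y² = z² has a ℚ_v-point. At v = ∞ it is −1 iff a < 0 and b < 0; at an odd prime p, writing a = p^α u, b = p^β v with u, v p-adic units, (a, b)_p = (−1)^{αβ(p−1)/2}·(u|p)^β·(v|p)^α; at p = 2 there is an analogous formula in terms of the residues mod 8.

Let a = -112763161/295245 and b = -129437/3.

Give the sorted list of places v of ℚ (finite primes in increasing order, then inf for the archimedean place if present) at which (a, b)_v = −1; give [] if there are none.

(a, b) ≡ (-5, -231) mod (ℚ^×)²; places V = {2, 3, 5, 7, 11, 37, 41, ∞}.
(a,b)_5: α=-1, u≡1; β=0, v≡1 (mod 5); (1|5)=+1, (1|5)=+1; sign (−1)^0·+1^0·+1^-1 = +1.
(a,b)_∞: sgn(-5)=−, sgn(-231)=−, so -1.
(a,b)_41: α=2, u≡9; β=2, v≡29 (mod 41); (9|41)=+1, (29|41)=-1; sign (−1)^0·+1^2·-1^2 = +1.
(a,b)_11: α=0, u≡10; β=1, v≡1 (mod 11); (10|11)=-1, (1|11)=+1; sign (−1)^0·-1^1·+1^0 = -1.
(a,b)_7: α=2, u≡4; β=1, v≡1 (mod 7); (4|7)=+1, (1|7)=+1; sign (−1)^0·+1^1·+1^2 = +1.
(a,b)_3: α=-10, u≡1; β=-1, v≡1 (mod 3); (1|3)=+1, (1|3)=+1; sign (−1)^0·+1^-1·+1^-10 = +1.
(a,b)_37: α=2, u≡35; β=0, v≡21 (mod 37); (35|37)=-1, (21|37)=+1; sign (−1)^0·-1^0·+1^2 = +1.
(a,b)_2: α=0, β=0; u≡3, v≡1 (mod 8); ε(u)ε(v)=1·0, αω(v)=0·0, βω(u)=0·1; sum ≡ 0  ⇒  +1.
|Ram(-5, -231)| = 2, even; anisotropic at {11, ∞}.

[11, inf]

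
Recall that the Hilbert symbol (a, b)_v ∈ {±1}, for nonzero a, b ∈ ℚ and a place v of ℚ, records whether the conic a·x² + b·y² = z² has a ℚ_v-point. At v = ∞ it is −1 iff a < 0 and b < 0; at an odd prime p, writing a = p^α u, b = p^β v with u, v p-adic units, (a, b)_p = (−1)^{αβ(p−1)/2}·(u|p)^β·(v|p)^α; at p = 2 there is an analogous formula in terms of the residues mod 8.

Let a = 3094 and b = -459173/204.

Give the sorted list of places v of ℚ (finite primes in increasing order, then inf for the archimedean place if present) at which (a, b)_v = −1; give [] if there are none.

Mod squares: a ≡ 3094, b ≡ -138567. Check v ∈ {∞, 2, 3, 7, 11, 13, 17, 19}.
v=19: a=19^0·(≡16), b=19^1·(≡15) mod 19; (16|19)=+1, (15|19)=-1; (−1)^{0·1·9}·(+1)^1·(-1)^0 = +1.
v=11: a=11^0·(≡3), b=11^1·(≡4) mod 11; (3|11)=+1, (4|11)=+1; (−1)^{0·1·5}·(+1)^1·(+1)^0 = +1.
v=∞: 3094 > 0 and -138567 < 0  ⇒  (a,b)_∞ = +1.
v=17: a=17^1·(≡12), b=17^-1·(≡4) mod 17; (12|17)=-1, (4|17)=+1; (−1)^{1·-1·8}·(-1)^-1·(+1)^1 = -1.
v=3: a=3^0·(≡1), b=3^-1·(≡2) mod 3; (1|3)=+1, (2|3)=-1; (−1)^{0·-1·1}·(+1)^-1·(-1)^0 = +1.
v=7: a=7^1·(≡1), b=7^0·(≡6) mod 7; (1|7)=+1, (6|7)=-1; (−1)^{1·0·3}·(+1)^0·(-1)^1 = -1.
v=13: a=13^1·(≡4), b=13^3·(≡10) mod 13; (4|13)=+1, (10|13)=+1; (−1)^{1·3·6}·(+1)^3·(+1)^1 = +1.
v=2: v_2(a)=1, v_2(b)=-2; units ≡ 3, 1 (mod 8); ε·ε+αω+βω = 1·0+1·0+-2·1 ≡ 0  ⇒  (a,b)_2 = +1.
(3094, -138567 / ℚ) ramifies at {7, 17}: a division algebra.

[7, 17]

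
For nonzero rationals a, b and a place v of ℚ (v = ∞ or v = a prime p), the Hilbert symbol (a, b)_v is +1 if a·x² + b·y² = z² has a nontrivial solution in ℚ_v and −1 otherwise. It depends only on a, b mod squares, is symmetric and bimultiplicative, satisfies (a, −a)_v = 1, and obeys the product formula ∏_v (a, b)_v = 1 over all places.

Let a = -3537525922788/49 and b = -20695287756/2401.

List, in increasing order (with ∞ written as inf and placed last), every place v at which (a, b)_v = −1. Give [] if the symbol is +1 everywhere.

[3, 13, 17, 37, 41, inf]

Mod squares: a ≡ -43248153, b ≡ -2091. Check v ∈ {∞, 2, 3, 7, 11, 13, 17, 37, 41, 43}.
v=37: a=37^1·(≡8), b=37^0·(≡14) mod 37; (8|37)=-1, (14|37)=-1; (−1)^{1·0·18}·(-1)^0·(-1)^1 = -1.
v=2: v_2(a)=2, v_2(b)=2; units ≡ 7, 5 (mod 8); ε·ε+αω+βω = 1·0+2·1+2·0 ≡ 0  ⇒  (a,b)_2 = +1.
v=13: a=13^3·(≡3), b=13^2·(≡7) mod 13; (3|13)=+1, (7|13)=-1; (−1)^{3·2·6}·(+1)^2·(-1)^3 = -1.
v=43: a=43^1·(≡27), b=43^0·(≡17) mod 43; (27|43)=-1, (17|43)=+1; (−1)^{1·0·21}·(-1)^0·(+1)^1 = +1.
v=7: a=7^-2·(≡3), b=7^-4·(≡4) mod 7; (3|7)=-1, (4|7)=+1; (−1)^{-2·-4·3}·(-1)^-4·(+1)^-2 = +1.
v=41: a=41^1·(≡7), b=41^1·(≡8) mod 41; (7|41)=-1, (8|41)=+1; (−1)^{1·1·20}·(-1)^1·(+1)^1 = -1.
v=11: a=11^2·(≡8), b=11^4·(≡2) mod 11; (8|11)=-1, (2|11)=-1; (−1)^{2·4·5}·(-1)^4·(-1)^2 = +1.
v=3: a=3^1·(≡2), b=3^1·(≡2) mod 3; (2|3)=-1, (2|3)=-1; (−1)^{1·1·1}·(-1)^1·(-1)^1 = -1.
v=∞: -43248153 < 0 and -2091 < 0  ⇒  (a,b)_∞ = -1.
v=17: a=17^1·(≡11), b=17^1·(≡16) mod 17; (11|17)=-1, (16|17)=+1; (−1)^{1·1·8}·(-1)^1·(+1)^1 = -1.
|Ram(-43248153, -2091)| = 6, even; anisotropic at {3, 13, 17, 37, 41, ∞}.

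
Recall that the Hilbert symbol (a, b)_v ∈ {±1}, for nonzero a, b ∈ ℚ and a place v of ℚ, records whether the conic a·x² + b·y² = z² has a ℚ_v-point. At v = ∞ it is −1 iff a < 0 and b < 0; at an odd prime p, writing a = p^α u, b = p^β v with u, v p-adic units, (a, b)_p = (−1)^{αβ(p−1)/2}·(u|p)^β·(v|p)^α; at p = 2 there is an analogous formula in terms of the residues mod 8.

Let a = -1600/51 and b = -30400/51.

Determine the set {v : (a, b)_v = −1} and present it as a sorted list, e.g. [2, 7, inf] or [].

[3, inf]

(a, b) ≡ (-51, -969) mod (ℚ^×)²; places V = {2, 3, 5, 17, 19, ∞}.
(a,b)_5: α=2, u≡1; β=2, v≡4 (mod 5); (1|5)=+1, (4|5)=+1; sign (−1)^0·+1^2·+1^2 = +1.
(a,b)_∞: sgn(-51)=−, sgn(-969)=−, so -1.
(a,b)_19: α=0, u≡7; β=1, v≡7 (mod 19); (7|19)=+1, (7|19)=+1; sign (−1)^0·+1^1·+1^0 = +1.
(a,b)_17: α=-1, u≡5; β=-1, v≡10 (mod 17); (5|17)=-1, (10|17)=-1; sign (−1)^0·-1^-1·-1^-1 = +1.
(a,b)_2: α=6, β=6; u≡5, v≡7 (mod 8); ε(u)ε(v)=0·1, αω(v)=6·0, βω(u)=6·1; sum ≡ 0  ⇒  +1.
(a,b)_3: α=-1, u≡1; β=-1, v≡1 (mod 3); (1|3)=+1, (1|3)=+1; sign (−1)^1·+1^-1·+1^-1 = -1.
|Ram(-51, -969)| = 2, even; anisotropic at {3, ∞}.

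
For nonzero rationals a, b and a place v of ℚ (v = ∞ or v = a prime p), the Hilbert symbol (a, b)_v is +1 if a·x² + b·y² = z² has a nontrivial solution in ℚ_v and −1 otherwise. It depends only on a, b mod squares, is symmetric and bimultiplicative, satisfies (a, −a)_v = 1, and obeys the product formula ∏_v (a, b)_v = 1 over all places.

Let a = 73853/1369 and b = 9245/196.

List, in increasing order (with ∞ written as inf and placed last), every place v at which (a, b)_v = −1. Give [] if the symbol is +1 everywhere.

[5, 23]

Mod squares: a ≡ 437, b ≡ 5. Check v ∈ {∞, 2, 5, 7, 13, 19, 23, 37, 43}.
v=23: a=23^1·(≡5), b=23^0·(≡21) mod 23; (5|23)=-1, (21|23)=-1; (−1)^{1·0·11}·(-1)^0·(-1)^1 = -1.
v=13: a=13^2·(≡2), b=13^0·(≡2) mod 13; (2|13)=-1, (2|13)=-1; (−1)^{2·0·6}·(-1)^0·(-1)^2 = +1.
v=43: a=43^0·(≡3), b=43^2·(≡2) mod 43; (3|43)=-1, (2|43)=-1; (−1)^{0·2·21}·(-1)^2·(-1)^0 = +1.
v=37: a=37^-2·(≡1), b=37^0·(≡13) mod 37; (1|37)=+1, (13|37)=-1; (−1)^{-2·0·18}·(+1)^0·(-1)^-2 = +1.
v=5: a=5^0·(≡2), b=5^1·(≡4) mod 5; (2|5)=-1, (4|5)=+1; (−1)^{0·1·2}·(-1)^1·(+1)^0 = -1.
v=7: a=7^0·(≡6), b=7^-2·(≡3) mod 7; (6|7)=-1, (3|7)=-1; (−1)^{0·-2·3}·(-1)^-2·(-1)^0 = +1.
v=2: v_2(a)=0, v_2(b)=-2; units ≡ 5, 5 (mod 8); ε·ε+αω+βω = 0·0+0·1+-2·1 ≡ 0  ⇒  (a,b)_2 = +1.
v=∞: 437 > 0 and 5 > 0  ⇒  (a,b)_∞ = +1.
v=19: a=19^1·(≡11), b=19^0·(≡5) mod 19; (11|19)=+1, (5|19)=+1; (−1)^{1·0·9}·(+1)^0·(+1)^1 = +1.
|Ram(437, 5)| = 2, even; anisotropic at {5, 23}.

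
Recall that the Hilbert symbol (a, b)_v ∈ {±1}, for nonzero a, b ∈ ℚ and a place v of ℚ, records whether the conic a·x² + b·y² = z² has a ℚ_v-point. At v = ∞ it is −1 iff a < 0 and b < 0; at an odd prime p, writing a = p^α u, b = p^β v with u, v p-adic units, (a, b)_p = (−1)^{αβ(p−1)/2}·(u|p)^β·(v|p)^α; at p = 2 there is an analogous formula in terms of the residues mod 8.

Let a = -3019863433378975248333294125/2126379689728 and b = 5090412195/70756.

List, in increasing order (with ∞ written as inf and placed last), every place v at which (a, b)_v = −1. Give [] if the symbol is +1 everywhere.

(a, b) ≡ (-10528595, 65395) mod (ℚ^×)²; places V = {2, 3, 5, 7, 11, 19, 23, 29, 31, 37, 41, ∞}.
(a,b)_2: α=-8, β=-2; u≡5, v≡3 (mod 8); ε(u)ε(v)=0·1, αω(v)=-8·1, βω(u)=-2·1; sum ≡ 0  ⇒  +1.
(a,b)_41: α=3, u≡12; β=1, v≡1 (mod 41); (12|41)=-1, (1|41)=+1; sign (−1)^0·-1^1·+1^3 = -1.
(a,b)_11: α=3, u≡1; β=1, v≡9 (mod 11); (1|11)=+1, (9|11)=+1; sign (−1)^1·+1^1·+1^3 = -1.
(a,b)_∞: sgn(-10528595)=−, sgn(65395)=+, so +1.
(a,b)_7: α=-5, u≡6; β=-2, v≡4 (mod 7); (6|7)=-1, (4|7)=+1; sign (−1)^0·-1^-2·+1^-5 = +1.
(a,b)_3: α=0, u≡1; β=4, v≡1 (mod 3); (1|3)=+1, (1|3)=+1; sign (−1)^0·+1^4·+1^0 = +1.
(a,b)_23: α=3, u≡8; β=0, v≡1 (mod 23); (8|23)=+1, (1|23)=+1; sign (−1)^0·+1^0·+1^3 = +1.
(a,b)_5: α=3, u≡4; β=1, v≡4 (mod 5); (4|5)=+1, (4|5)=+1; sign (−1)^0·+1^1·+1^3 = +1.
(a,b)_29: α=3, u≡9; β=1, v≡16 (mod 29); (9|29)=+1, (16|29)=+1; sign (−1)^0·+1^1·+1^3 = +1.
(a,b)_31: α=6, u≡2; β=2, v≡4 (mod 31); (2|31)=+1, (4|31)=+1; sign (−1)^0·+1^2·+1^6 = +1.
(a,b)_19: α=-2, u≡14; β=-2, v≡1 (mod 19); (14|19)=-1, (1|19)=+1; sign (−1)^0·-1^-2·+1^-2 = +1.
(a,b)_37: α=-2, u≡19; β=0, v≡3 (mod 37); (19|37)=-1, (3|37)=+1; sign (−1)^0·-1^0·+1^-2 = +1.
Ram(-10528595, 65395) = {11, 41}; no ℚ_11-point on the conic.

[11, 41]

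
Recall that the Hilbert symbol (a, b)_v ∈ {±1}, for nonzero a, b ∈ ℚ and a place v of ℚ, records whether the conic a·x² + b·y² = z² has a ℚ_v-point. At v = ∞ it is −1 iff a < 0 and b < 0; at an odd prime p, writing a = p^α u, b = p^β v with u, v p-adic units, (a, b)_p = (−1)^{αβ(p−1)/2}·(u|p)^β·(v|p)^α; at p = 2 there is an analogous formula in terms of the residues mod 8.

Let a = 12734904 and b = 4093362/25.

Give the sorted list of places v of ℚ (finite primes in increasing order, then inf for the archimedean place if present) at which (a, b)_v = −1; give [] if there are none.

[3, 7, 13, 17]

(a, b) ≡ (1326, 9282) mod (ℚ^×)²; places V = {2, 3, 5, 7, 13, 17, ∞}.
(a,b)_7: α=4, u≡5; β=3, v≡5 (mod 7); (5|7)=-1, (5|7)=-1; sign (−1)^0·-1^3·-1^4 = -1.
(a,b)_5: α=0, u≡4; β=-2, v≡2 (mod 5); (4|5)=+1, (2|5)=-1; sign (−1)^0·+1^-2·-1^0 = +1.
(a,b)_17: α=1, u≡7; β=1, v≡4 (mod 17); (7|17)=-1, (4|17)=+1; sign (−1)^0·-1^1·+1^1 = -1.
(a,b)_∞: sgn(1326)=+, sgn(9282)=+, so +1.
(a,b)_2: α=3, β=1; u≡7, v≡1 (mod 8); ε(u)ε(v)=1·0, αω(v)=3·0, βω(u)=1·0; sum ≡ 0  ⇒  +1.
(a,b)_13: α=1, u≡6; β=1, v≡12 (mod 13); (6|13)=-1, (12|13)=+1; sign (−1)^0·-1^1·+1^1 = -1.
(a,b)_3: α=1, u≡1; β=3, v≡1 (mod 3); (1|3)=+1, (1|3)=+1; sign (−1)^1·+1^3·+1^1 = -1.
|Ram(1326, 9282)| = 4, even; anisotropic at {3, 7, 13, 17}.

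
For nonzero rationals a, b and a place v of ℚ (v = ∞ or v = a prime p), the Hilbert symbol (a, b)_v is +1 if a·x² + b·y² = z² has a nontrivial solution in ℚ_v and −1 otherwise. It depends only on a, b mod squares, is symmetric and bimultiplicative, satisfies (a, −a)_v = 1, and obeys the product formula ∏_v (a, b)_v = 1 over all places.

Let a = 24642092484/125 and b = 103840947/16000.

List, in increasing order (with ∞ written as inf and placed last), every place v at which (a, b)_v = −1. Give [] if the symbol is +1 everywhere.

(a, b) ≡ (5, 3230) mod (ℚ^×)²; places V = {2, 3, 5, 7, 17, 19, ∞}.
(a,b)_5: α=-3, u≡4; β=-3, v≡4 (mod 5); (4|5)=+1, (4|5)=+1; sign (−1)^0·+1^-3·+1^-3 = +1.
(a,b)_7: α=0, u≡5; β=2, v≡6 (mod 7); (5|7)=-1, (6|7)=-1; sign (−1)^0·-1^2·-1^0 = +1.
(a,b)_2: α=2, β=-7; u≡5, v≡7 (mod 8); ε(u)ε(v)=0·1, αω(v)=2·0, βω(u)=-7·1; sum ≡ 1  ⇒  -1.
(a,b)_3: α=10, u≡2; β=8, v≡2 (mod 3); (2|3)=-1, (2|3)=-1; sign (−1)^0·-1^8·-1^10 = +1.
(a,b)_19: α=2, u≡6; β=1, v≡10 (mod 19); (6|19)=+1, (10|19)=-1; sign (−1)^0·+1^1·-1^2 = +1.
(a,b)_17: α=2, u≡10; β=1, v≡7 (mod 17); (10|17)=-1, (7|17)=-1; sign (−1)^0·-1^1·-1^2 = -1.
(a,b)_∞: sgn(5)=+, sgn(3230)=+, so +1.
|Ram(5, 3230)| = 2, even; anisotropic at {2, 17}.

[2, 17]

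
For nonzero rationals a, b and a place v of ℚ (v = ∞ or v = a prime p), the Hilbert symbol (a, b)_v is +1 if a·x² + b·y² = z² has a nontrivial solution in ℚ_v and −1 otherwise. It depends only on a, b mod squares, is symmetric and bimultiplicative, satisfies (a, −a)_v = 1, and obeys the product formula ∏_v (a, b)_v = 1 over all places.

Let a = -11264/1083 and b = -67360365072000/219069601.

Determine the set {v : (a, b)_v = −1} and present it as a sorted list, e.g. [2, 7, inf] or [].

[2, 5, 13, inf]

(a, b) ≡ (-33, -2730) mod (ℚ^×)²; places V = {2, 3, 5, 7, 11, 13, 17, 19, 41, ∞}.
(a,b)_19: α=-2, u≡1; β=-4, v≡1 (mod 19); (1|19)=+1, (1|19)=+1; sign (−1)^0·+1^-4·+1^-2 = +1.
(a,b)_5: α=0, u≡2; β=3, v≡4 (mod 5); (2|5)=-1, (4|5)=+1; sign (−1)^0·-1^3·+1^0 = -1.
(a,b)_∞: sgn(-33)=−, sgn(-2730)=−, so -1.
(a,b)_11: α=1, u≡2; β=2, v≡1 (mod 11); (2|11)=-1, (1|11)=+1; sign (−1)^0·-1^2·+1^1 = +1.
(a,b)_41: α=0, u≡32; β=-2, v≡26 (mod 41); (32|41)=+1, (26|41)=-1; sign (−1)^0·+1^-2·-1^0 = +1.
(a,b)_17: α=0, u≡2; β=2, v≡3 (mod 17); (2|17)=+1, (3|17)=-1; sign (−1)^0·+1^2·-1^0 = +1.
(a,b)_2: α=10, β=7; u≡7, v≡3 (mod 8); ε(u)ε(v)=1·1, αω(v)=10·1, βω(u)=7·0; sum ≡ 1  ⇒  -1.
(a,b)_13: α=0, u≡5; β=1, v≡5 (mod 13); (5|13)=-1, (5|13)=-1; sign (−1)^0·-1^1·-1^0 = -1.
(a,b)_7: α=0, u≡4; β=3, v≡4 (mod 7); (4|7)=+1, (4|7)=+1; sign (−1)^0·+1^3·+1^0 = +1.
(a,b)_3: α=-1, u≡1; β=3, v≡2 (mod 3); (1|3)=+1, (2|3)=-1; sign (−1)^1·+1^3·-1^-1 = +1.
(-33, -2730 / ℚ) ramifies at {2, 5, 13, ∞}: a division algebra.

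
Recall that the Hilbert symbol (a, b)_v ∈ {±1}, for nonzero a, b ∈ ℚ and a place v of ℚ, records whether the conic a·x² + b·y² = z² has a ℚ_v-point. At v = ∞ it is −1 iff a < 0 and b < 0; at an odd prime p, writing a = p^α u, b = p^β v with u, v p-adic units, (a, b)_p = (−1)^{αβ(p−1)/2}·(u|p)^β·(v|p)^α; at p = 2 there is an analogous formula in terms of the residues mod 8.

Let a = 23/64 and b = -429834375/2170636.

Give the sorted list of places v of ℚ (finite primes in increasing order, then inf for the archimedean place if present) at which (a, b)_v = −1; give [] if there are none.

(a, b) ≡ (23, -1451885) mod (ℚ^×)²; places V = {2, 3, 5, 13, 17, 19, 23, 29, 31, ∞}.
(a,b)_13: α=0, u≡3; β=-4, v≡11 (mod 13); (3|13)=+1, (11|13)=-1; sign (−1)^0·+1^-4·-1^0 = +1.
(a,b)_23: α=1, u≡9; β=0, v≡4 (mod 23); (9|23)=+1, (4|23)=+1; sign (−1)^0·+1^0·+1^1 = +1.
(a,b)_17: α=0, u≡7; β=1, v≡6 (mod 17); (7|17)=-1, (6|17)=-1; sign (−1)^0·-1^1·-1^0 = -1.
(a,b)_2: α=-6, β=-2; u≡7, v≡3 (mod 8); ε(u)ε(v)=1·1, αω(v)=-6·1, βω(u)=-2·0; sum ≡ 1  ⇒  -1.
(a,b)_∞: sgn(23)=+, sgn(-1451885)=−, so +1.
(a,b)_19: α=0, u≡6; β=-1, v≡18 (mod 19); (6|19)=+1, (18|19)=-1; sign (−1)^0·+1^-1·-1^0 = +1.
(a,b)_3: α=0, u≡2; β=2, v≡1 (mod 3); (2|3)=-1, (1|3)=+1; sign (−1)^0·-1^2·+1^0 = +1.
(a,b)_5: α=0, u≡2; β=5, v≡3 (mod 5); (2|5)=-1, (3|5)=-1; sign (−1)^0·-1^5·-1^0 = -1.
(a,b)_29: α=0, u≡28; β=1, v≡21 (mod 29); (28|29)=+1, (21|29)=-1; sign (−1)^0·+1^1·-1^0 = +1.
(a,b)_31: α=0, u≡27; β=1, v≡17 (mod 31); (27|31)=-1, (17|31)=-1; sign (−1)^0·-1^1·-1^0 = -1.
(23, -1451885 / ℚ) ramifies at {2, 5, 17, 31}: a division algebra.

[2, 5, 17, 31]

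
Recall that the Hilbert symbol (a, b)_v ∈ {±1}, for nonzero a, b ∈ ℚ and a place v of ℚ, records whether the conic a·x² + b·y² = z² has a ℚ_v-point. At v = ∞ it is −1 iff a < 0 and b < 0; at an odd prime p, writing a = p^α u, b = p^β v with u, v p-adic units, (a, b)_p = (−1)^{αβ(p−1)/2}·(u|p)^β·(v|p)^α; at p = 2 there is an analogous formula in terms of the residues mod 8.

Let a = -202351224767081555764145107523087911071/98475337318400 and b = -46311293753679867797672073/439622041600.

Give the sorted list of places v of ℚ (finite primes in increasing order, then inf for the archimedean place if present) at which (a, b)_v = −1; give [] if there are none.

(a, b) ≡ (-434, -6892633) mod (ℚ^×)²; places V = {2, 3, 5, 7, 11, 13, 17, 29, 31, 37, 41, 47, ∞}.
(a,b)_11: α=8, u≡6; β=5, v≡3 (mod 11); (6|11)=-1, (3|11)=+1; sign (−1)^0·-1^5·+1^8 = -1.
(a,b)_3: α=2, u≡1; β=2, v≡2 (mod 3); (1|3)=+1, (2|3)=-1; sign (−1)^0·+1^2·-1^2 = +1.
(a,b)_41: α=2, u≡17; β=1, v≡38 (mod 41); (17|41)=-1, (38|41)=-1; sign (−1)^0·-1^1·-1^2 = -1.
(a,b)_17: α=2, u≡8; β=1, v≡13 (mod 17); (8|17)=+1, (13|17)=+1; sign (−1)^0·+1^1·+1^2 = +1.
(a,b)_37: α=-2, u≡25; β=-2, v≡22 (mod 37); (25|37)=+1, (22|37)=-1; sign (−1)^0·+1^-2·-1^-2 = +1.
(a,b)_7: α=-3, u≡1; β=-2, v≡4 (mod 7); (1|7)=+1, (4|7)=+1; sign (−1)^0·+1^-2·+1^-3 = +1.
(a,b)_47: α=2, u≡4; β=2, v≡44 (mod 47); (4|47)=+1, (44|47)=-1; sign (−1)^0·+1^2·-1^2 = +1.
(a,b)_31: α=5, u≡15; β=3, v≡4 (mod 31); (15|31)=-1, (4|31)=+1; sign (−1)^1·-1^3·+1^5 = +1.
(a,b)_13: α=6, u≡11; β=4, v≡2 (mod 13); (11|13)=-1, (2|13)=-1; sign (−1)^0·-1^4·-1^6 = +1.
(a,b)_2: α=-23, β=-18; u≡7, v≡7 (mod 8); ε(u)ε(v)=1·1, αω(v)=-23·0, βω(u)=-18·0; sum ≡ 1  ⇒  -1.
(a,b)_29: α=4, u≡22; β=3, v≡28 (mod 29); (22|29)=+1, (28|29)=+1; sign (−1)^0·+1^3·+1^4 = +1.
(a,b)_∞: sgn(-434)=−, sgn(-6892633)=−, so -1.
(a,b)_5: α=-2, u≡4; β=-2, v≡3 (mod 5); (4|5)=+1, (3|5)=-1; sign (−1)^0·+1^-2·-1^-2 = +1.
Ram(-434, -6892633) = {2, 11, 41, ∞}; no ℚ_2-point on the conic.

[2, 11, 41, inf]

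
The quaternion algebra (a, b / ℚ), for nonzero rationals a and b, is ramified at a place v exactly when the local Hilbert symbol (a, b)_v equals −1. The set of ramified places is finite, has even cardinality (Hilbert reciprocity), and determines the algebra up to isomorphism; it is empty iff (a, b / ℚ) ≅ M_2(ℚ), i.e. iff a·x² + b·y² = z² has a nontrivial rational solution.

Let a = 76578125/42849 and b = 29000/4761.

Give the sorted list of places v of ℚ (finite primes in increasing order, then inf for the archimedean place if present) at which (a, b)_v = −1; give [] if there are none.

Mod squares: a ≡ 29, b ≡ 290. Check v ∈ {∞, 2, 3, 5, 13, 23, 29}.
v=13: a=13^2·(≡10), b=13^0·(≡12) mod 13; (10|13)=+1, (12|13)=+1; (−1)^{2·0·6}·(+1)^0·(+1)^2 = +1.
v=5: a=5^6·(≡4), b=5^3·(≡2) mod 5; (4|5)=+1, (2|5)=-1; (−1)^{6·3·2}·(+1)^3·(-1)^6 = +1.
v=∞: 29 > 0 and 290 > 0  ⇒  (a,b)_∞ = +1.
v=23: a=23^-2·(≡9), b=23^-2·(≡15) mod 23; (9|23)=+1, (15|23)=-1; (−1)^{-2·-2·11}·(+1)^-2·(-1)^-2 = +1.
v=3: a=3^-4·(≡2), b=3^-2·(≡2) mod 3; (2|3)=-1, (2|3)=-1; (−1)^{-4·-2·1}·(-1)^-2·(-1)^-4 = +1.
v=29: a=29^1·(≡20), b=29^1·(≡26) mod 29; (20|29)=+1, (26|29)=-1; (−1)^{1·1·14}·(+1)^1·(-1)^1 = -1.
v=2: v_2(a)=0, v_2(b)=3; units ≡ 5, 1 (mod 8); ε·ε+αω+βω = 0·0+0·0+3·1 ≡ 1  ⇒  (a,b)_2 = -1.
|Ram(29, 290)| = 2, even; anisotropic at {2, 29}.

[2, 29]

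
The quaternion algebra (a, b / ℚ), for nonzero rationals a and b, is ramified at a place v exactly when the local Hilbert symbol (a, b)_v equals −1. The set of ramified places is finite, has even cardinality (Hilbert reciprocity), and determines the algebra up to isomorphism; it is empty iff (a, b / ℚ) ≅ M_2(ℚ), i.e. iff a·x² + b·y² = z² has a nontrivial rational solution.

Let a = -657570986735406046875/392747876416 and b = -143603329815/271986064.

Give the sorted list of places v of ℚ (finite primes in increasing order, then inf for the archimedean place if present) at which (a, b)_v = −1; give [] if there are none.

Mod squares: a ≡ -187, b ≡ -935. Check v ∈ {∞, 2, 3, 5, 7, 11, 13, 17, 19, 31}.
v=19: a=19^-4·(≡15), b=19^-2·(≡12) mod 19; (15|19)=-1, (12|19)=-1; (−1)^{-4·-2·9}·(-1)^-2·(-1)^-4 = +1.
v=2: v_2(a)=-6, v_2(b)=-4; units ≡ 5, 1 (mod 8); ε·ε+αω+βω = 0·0+-6·0+-4·1 ≡ 0  ⇒  (a,b)_2 = +1.
v=13: a=13^2·(≡2), b=13^0·(≡10) mod 13; (2|13)=-1, (10|13)=+1; (−1)^{2·0·6}·(-1)^0·(+1)^2 = +1.
v=∞: -187 < 0 and -935 < 0  ⇒  (a,b)_∞ = -1.
v=7: a=7^-2·(≡4), b=7^-2·(≡3) mod 7; (4|7)=+1, (3|7)=-1; (−1)^{-2·-2·3}·(+1)^-2·(-1)^-2 = +1.
v=3: a=3^2·(≡2), b=3^12·(≡1) mod 3; (2|3)=-1, (1|3)=+1; (−1)^{2·12·1}·(-1)^12·(+1)^2 = +1.
v=11: a=11^7·(≡3), b=11^1·(≡9) mod 11; (3|11)=+1, (9|11)=+1; (−1)^{7·1·5}·(+1)^1·(+1)^7 = -1.
v=5: a=5^6·(≡3), b=5^1·(≡3) mod 5; (3|5)=-1, (3|5)=-1; (−1)^{6·1·2}·(-1)^1·(-1)^6 = -1.
v=17: a=17^5·(≡12), b=17^3·(≡13) mod 17; (12|17)=-1, (13|17)=+1; (−1)^{5·3·8}·(-1)^3·(+1)^5 = -1.
v=31: a=31^-2·(≡12), b=31^-2·(≡15) mod 31; (12|31)=-1, (15|31)=-1; (−1)^{-2·-2·15}·(-1)^-2·(-1)^-2 = +1.
|Ram(-187, -935)| = 4, even; anisotropic at {5, 11, 17, ∞}.

[5, 11, 17, inf]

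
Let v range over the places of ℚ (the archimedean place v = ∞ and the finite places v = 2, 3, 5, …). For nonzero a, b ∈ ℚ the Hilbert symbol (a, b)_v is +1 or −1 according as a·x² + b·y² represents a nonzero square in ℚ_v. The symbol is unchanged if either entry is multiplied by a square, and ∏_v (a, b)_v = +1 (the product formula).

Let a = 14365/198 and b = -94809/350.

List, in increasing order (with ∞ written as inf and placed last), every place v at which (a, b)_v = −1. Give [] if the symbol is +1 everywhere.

[11, 17]

Mod squares: a ≡ 1870, b ≡ -7854. Check v ∈ {∞, 2, 3, 5, 7, 11, 13, 17}.
v=2: v_2(a)=-1, v_2(b)=-1; units ≡ 7, 1 (mod 8); ε·ε+αω+βω = 1·0+-1·0+-1·0 ≡ 0  ⇒  (a,b)_2 = +1.
v=3: a=3^-2·(≡1), b=3^1·(≡1) mod 3; (1|3)=+1, (1|3)=+1; (−1)^{-2·1·1}·(+1)^1·(+1)^-2 = +1.
v=17: a=17^1·(≡15), b=17^1·(≡5) mod 17; (15|17)=+1, (5|17)=-1; (−1)^{1·1·8}·(+1)^1·(-1)^1 = -1.
v=13: a=13^2·(≡11), b=13^2·(≡2) mod 13; (11|13)=-1, (2|13)=-1; (−1)^{2·2·6}·(-1)^2·(-1)^2 = +1.
v=7: a=7^0·(≡4), b=7^-1·(≡6) mod 7; (4|7)=+1, (6|7)=-1; (−1)^{0·-1·3}·(+1)^-1·(-1)^0 = +1.
v=11: a=11^-1·(≡3), b=11^1·(≡3) mod 11; (3|11)=+1, (3|11)=+1; (−1)^{-1·1·5}·(+1)^1·(+1)^-1 = -1.
v=∞: 1870 > 0 and -7854 < 0  ⇒  (a,b)_∞ = +1.
v=5: a=5^1·(≡1), b=5^-2·(≡4) mod 5; (1|5)=+1, (4|5)=+1; (−1)^{1·-2·2}·(+1)^-2·(+1)^1 = +1.
Ram(1870, -7854) = {11, 17}; no ℚ_11-point on the conic.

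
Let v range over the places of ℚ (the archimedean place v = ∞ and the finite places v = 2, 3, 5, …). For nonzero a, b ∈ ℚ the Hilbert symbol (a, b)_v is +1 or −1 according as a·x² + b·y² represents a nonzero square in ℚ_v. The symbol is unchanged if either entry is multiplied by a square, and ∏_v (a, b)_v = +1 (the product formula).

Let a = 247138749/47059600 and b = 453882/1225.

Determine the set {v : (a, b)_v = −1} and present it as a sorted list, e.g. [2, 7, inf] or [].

(a, b) ≡ (429, 858) mod (ℚ^×)²; places V = {2, 3, 5, 7, 11, 13, 23, ∞}.
(a,b)_∞: sgn(429)=+, sgn(858)=+, so +1.
(a,b)_3: α=3, u≡2; β=1, v≡1 (mod 3); (2|3)=-1, (1|3)=+1; sign (−1)^1·-1^1·+1^3 = +1.
(a,b)_13: α=1, u≡2; β=1, v≡3 (mod 13); (2|13)=-1, (3|13)=+1; sign (−1)^0·-1^1·+1^1 = -1.
(a,b)_23: α=2, u≡11; β=2, v≡5 (mod 23); (11|23)=-1, (5|23)=-1; sign (−1)^0·-1^2·-1^2 = +1.
(a,b)_11: α=3, u≡2; β=1, v≡3 (mod 11); (2|11)=-1, (3|11)=+1; sign (−1)^1·-1^1·+1^3 = +1.
(a,b)_5: α=-2, u≡1; β=-2, v≡3 (mod 5); (1|5)=+1, (3|5)=-1; sign (−1)^0·+1^-2·-1^-2 = +1.
(a,b)_7: α=-6, u≡4; β=-2, v≡4 (mod 7); (4|7)=+1, (4|7)=+1; sign (−1)^0·+1^-2·+1^-6 = +1.
(a,b)_2: α=-4, β=1; u≡5, v≡5 (mod 8); ε(u)ε(v)=0·0, αω(v)=-4·1, βω(u)=1·1; sum ≡ 1  ⇒  -1.
Ram(429, 858) = {2, 13}; no ℚ_2-point on the conic.

[2, 13]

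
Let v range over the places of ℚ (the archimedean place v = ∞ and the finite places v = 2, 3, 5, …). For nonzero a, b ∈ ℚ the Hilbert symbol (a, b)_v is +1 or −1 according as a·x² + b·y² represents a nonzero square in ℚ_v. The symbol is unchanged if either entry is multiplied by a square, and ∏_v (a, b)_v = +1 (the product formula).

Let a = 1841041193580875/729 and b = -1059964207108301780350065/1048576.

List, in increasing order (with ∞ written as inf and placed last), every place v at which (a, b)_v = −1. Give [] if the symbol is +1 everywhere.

(a, b) ≡ (2105912315, -70265) mod (ℚ^×)²; places V = {2, 3, 5, 7, 11, 13, 17, 23, 41, 43, 47, ∞}.
(a,b)_17: α=3, u≡7; β=4, v≡4 (mod 17); (7|17)=-1, (4|17)=+1; sign (−1)^0·-1^4·+1^3 = +1.
(a,b)_2: α=0, β=-20; u≡3, v≡7 (mod 8); ε(u)ε(v)=1·1, αω(v)=0·0, βω(u)=-20·1; sum ≡ 1  ⇒  -1.
(a,b)_47: α=1, u≡29; β=1, v≡2 (mod 47); (29|47)=-1, (2|47)=+1; sign (−1)^1·-1^1·+1^1 = +1.
(a,b)_43: α=1, u≡22; β=2, v≡25 (mod 43); (22|43)=-1, (25|43)=+1; sign (−1)^0·-1^2·+1^1 = +1.
(a,b)_41: α=1, u≡3; β=2, v≡25 (mod 41); (3|41)=-1, (25|41)=+1; sign (−1)^0·-1^2·+1^1 = +1.
(a,b)_∞: sgn(2105912315)=+, sgn(-70265)=−, so +1.
(a,b)_3: α=-6, u≡2; β=4, v≡1 (mod 3); (2|3)=-1, (1|3)=+1; sign (−1)^0·-1^4·+1^-6 = +1.
(a,b)_7: α=0, u≡6; β=2, v≡2 (mod 7); (6|7)=-1, (2|7)=+1; sign (−1)^0·-1^2·+1^0 = +1.
(a,b)_23: α=1, u≡14; β=1, v≡9 (mod 23); (14|23)=-1, (9|23)=+1; sign (−1)^1·-1^1·+1^1 = +1.
(a,b)_13: α=1, u≡8; β=1, v≡3 (mod 13); (8|13)=-1, (3|13)=+1; sign (−1)^0·-1^1·+1^1 = -1.
(a,b)_11: α=2, u≡3; β=4, v≡9 (mod 11); (3|11)=+1, (9|11)=+1; sign (−1)^0·+1^4·+1^2 = +1.
(a,b)_5: α=3, u≡3; β=1, v≡2 (mod 5); (3|5)=-1, (2|5)=-1; sign (−1)^0·-1^1·-1^3 = +1.
(2105912315, -70265 / ℚ) ramifies at {2, 13}: a division algebra.

[2, 13]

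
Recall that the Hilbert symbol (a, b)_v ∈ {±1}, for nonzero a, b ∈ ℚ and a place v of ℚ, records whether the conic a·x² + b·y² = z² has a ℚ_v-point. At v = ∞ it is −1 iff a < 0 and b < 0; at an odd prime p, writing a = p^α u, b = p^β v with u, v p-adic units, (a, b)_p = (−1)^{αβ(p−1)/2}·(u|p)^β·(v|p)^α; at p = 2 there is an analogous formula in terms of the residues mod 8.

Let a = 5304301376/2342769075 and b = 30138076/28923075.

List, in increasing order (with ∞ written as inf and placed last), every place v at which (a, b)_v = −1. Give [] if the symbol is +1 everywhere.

Mod squares: a ≡ 1023, b ≡ 93. Check v ∈ {∞, 2, 3, 5, 11, 17, 23, 29, 31}.
v=3: a=3^-11·(≡2), b=3^-7·(≡1) mod 3; (2|3)=-1, (1|3)=+1; (−1)^{-11·-7·1}·(-1)^-7·(+1)^-11 = +1.
v=2: v_2(a)=6, v_2(b)=2; units ≡ 7, 5 (mod 8); ε·ε+αω+βω = 1·0+6·1+2·0 ≡ 0  ⇒  (a,b)_2 = +1.
v=17: a=17^2·(≡7), b=17^2·(≡1) mod 17; (7|17)=-1, (1|17)=+1; (−1)^{2·2·8}·(-1)^2·(+1)^2 = +1.
v=11: a=11^1·(≡3), b=11^0·(≡9) mod 11; (3|11)=+1, (9|11)=+1; (−1)^{1·0·5}·(+1)^0·(+1)^1 = +1.
v=23: a=23^-2·(≡11), b=23^-2·(≡18) mod 23; (11|23)=-1, (18|23)=+1; (−1)^{-2·-2·11}·(-1)^-2·(+1)^-2 = +1.
v=5: a=5^-2·(≡2), b=5^-2·(≡2) mod 5; (2|5)=-1, (2|5)=-1; (−1)^{-2·-2·2}·(-1)^-2·(-1)^-2 = +1.
v=31: a=31^1·(≡19), b=31^1·(≡29) mod 31; (19|31)=+1, (29|31)=-1; (−1)^{1·1·15}·(+1)^1·(-1)^1 = +1.
v=29: a=29^2·(≡26), b=29^2·(≡9) mod 29; (26|29)=-1, (9|29)=+1; (−1)^{2·2·14}·(-1)^2·(+1)^2 = +1.
v=∞: 1023 > 0 and 93 > 0  ⇒  (a,b)_∞ = +1.
Every local symbol is +1, so the conic 1023·x² + 93·y² = z² has ℚ_v-points for all v and hence a ℚ-point; (a, b / ℚ) ≅ M_2(ℚ).

[]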